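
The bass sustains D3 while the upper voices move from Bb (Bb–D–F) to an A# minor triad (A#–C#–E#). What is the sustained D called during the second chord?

Pedal tone (pedal point).

The harmony at that moment is A# minor triad (A#, C#, E#); D3 is not a chord tone.
It is held over (the same pitch as the preceding D3) and then sustained as the same pitch into the next harmony.
Sustained through a change of harmony — a pedal tone.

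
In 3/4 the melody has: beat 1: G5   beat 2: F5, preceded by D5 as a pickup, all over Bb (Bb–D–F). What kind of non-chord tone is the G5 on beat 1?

Appoggiatura.

The harmony at that moment is Bb major triad (Bb, D, F); G5 is not a chord tone.
It is approached by leap up from D5 and left by step down to F5.
Leap in, step out, metrically accented — an appoggiatura.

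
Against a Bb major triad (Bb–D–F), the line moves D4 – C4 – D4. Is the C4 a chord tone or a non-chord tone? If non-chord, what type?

Non-chord tone — a neighbor tone.

The harmony at that moment is Bb major triad (Bb, D, F); C4 is not a chord tone.
It is approached by step down from D4 and left by step up to D4.
Step away and step back to the same note — a neighbor tone (lower neighbor).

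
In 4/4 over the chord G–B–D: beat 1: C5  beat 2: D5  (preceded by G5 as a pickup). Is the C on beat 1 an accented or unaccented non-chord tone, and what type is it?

The harmony at that moment is G major triad (G, B, D); C5 is not a chord tone.
It is approached by leap down from G5 and left by step up to D5.
Leap in, step out — an appoggiatura.
It falls on the downbeat, so it is accented.

Accented appoggiatura.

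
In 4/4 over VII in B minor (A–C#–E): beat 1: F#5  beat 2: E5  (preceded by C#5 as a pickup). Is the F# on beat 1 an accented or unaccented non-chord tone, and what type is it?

The harmony at that moment is A major triad (A, C#, E); F#5 is not a chord tone.
It is approached by leap up from C#5 and left by step down to E5.
Leap in, step out — an appoggiatura.
It falls on the downbeat, so it is accented.

Accented appoggiatura.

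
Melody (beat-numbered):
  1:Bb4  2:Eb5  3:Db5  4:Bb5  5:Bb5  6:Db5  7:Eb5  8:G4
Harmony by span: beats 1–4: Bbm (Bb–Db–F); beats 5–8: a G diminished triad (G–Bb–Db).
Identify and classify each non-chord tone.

The harmony at that moment is Bb minor triad (Bb, Db, F); Eb5 is not a chord tone.
It is approached by leap up from Bb4 and left by step down to Db5.
Leap in, step out — an appoggiatura.
The harmony at that moment is G diminished triad (G, Bb, Db); Eb5 is not a chord tone.
It is approached by step up from Db5 and left by leap down to G4.
Step in, leap out — an escape tone.

Eb5 (beat 2) — appoggiatura; Eb5 (beat 7) — escape tone.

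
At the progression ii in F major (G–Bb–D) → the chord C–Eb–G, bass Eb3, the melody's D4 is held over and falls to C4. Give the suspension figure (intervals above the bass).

At the second chord the bass is Eb3. The suspended D4 lies a seventh above the bass; after resolving down by step to C4, the interval above the bass becomes a sixth.
Suspension figures are named by those two intervals: 7–6.

7–6 suspension.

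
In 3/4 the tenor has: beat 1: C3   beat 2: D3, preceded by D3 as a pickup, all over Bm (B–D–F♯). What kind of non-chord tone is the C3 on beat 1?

The harmony at that moment is B minor triad (B, D, F♯); C3 is not a chord tone.
It is approached by step down from D3 and left by step up to D3.
Step away and step back to the same note — a neighbor tone (lower neighbor).

Lower neighbor tone.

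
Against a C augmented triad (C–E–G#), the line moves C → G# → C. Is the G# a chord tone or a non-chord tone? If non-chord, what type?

C augmented triad contains C, E, G#; G# is the fifth, so it is a chord tone.

Chord tone (the fifth of C augmented triad).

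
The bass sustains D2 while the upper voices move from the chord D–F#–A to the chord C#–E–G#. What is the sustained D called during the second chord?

The harmony at that moment is C# minor triad (C#, E, G#); D2 is not a chord tone.
It is held over (the same pitch as the preceding D2) and then sustained as the same pitch into the next harmony.
Sustained through a change of harmony — a pedal tone.

Pedal tone (pedal point).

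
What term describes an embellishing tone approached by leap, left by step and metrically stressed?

Approach: by leap. Departure: by step. Metric position: strong.
Leap in, step out, in a metrically strong position — an appoggiatura. (It is the mirror image of the escape tone, which steps in and leaps out from a weak position.)

Appoggiatura.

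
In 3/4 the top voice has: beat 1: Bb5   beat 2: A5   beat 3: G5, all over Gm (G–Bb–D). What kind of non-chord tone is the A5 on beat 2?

The harmony at that moment is G minor triad (G, Bb, D); A5 is not a chord tone.
It is approached by step down from Bb5 and left by step down to G5.
Step in, step out in the same direction — a passing tone.

Passing tone.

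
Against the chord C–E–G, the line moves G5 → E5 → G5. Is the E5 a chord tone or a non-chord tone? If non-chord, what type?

Chord tone (the third of C major triad).

C major triad contains C, E, G; E is the third, so it is a chord tone.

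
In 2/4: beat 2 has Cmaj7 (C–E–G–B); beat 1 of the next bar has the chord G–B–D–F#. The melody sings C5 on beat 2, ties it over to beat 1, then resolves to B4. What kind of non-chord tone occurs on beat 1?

Suspension.

The harmony at that moment is G major seventh chord (G, B, D, F#); C5 is not a chord tone.
It is held over (the same pitch as the preceding C5) and left by step down to B4.
Held over from the previous chord and resolving down by step — a suspension.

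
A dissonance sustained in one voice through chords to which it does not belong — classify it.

Pedal tone.

Approach: none. Departure: none — a single pitch is sustained while the chords change around it, passing through harmonies that do not contain it.
No melodic motion at all; the dissonance is created entirely by the moving harmonies against the stationary note — a pedal tone (pedal point).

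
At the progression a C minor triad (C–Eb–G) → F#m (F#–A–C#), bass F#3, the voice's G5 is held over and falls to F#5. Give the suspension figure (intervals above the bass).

9–8 suspension.

At the second chord the bass is F#3. The suspended G5 lies a ninth above the bass; after resolving down by step to F#5, the interval above the bass becomes an octave.
Suspension figures are named by those two intervals: 9–8.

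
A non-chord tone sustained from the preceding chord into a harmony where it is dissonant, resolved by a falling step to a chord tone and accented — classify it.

Suspension.

Approach: by preparation — the pitch is first a chord tone, then held (tied or repeated) while the harmony changes under it. Departure: down by step. Metric position: strong.
A prepared dissonance that resolves downward by step — a suspension. (The same figure resolving upward would be a retardation.)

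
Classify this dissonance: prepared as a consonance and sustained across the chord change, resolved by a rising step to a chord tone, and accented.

Retardation.

Approach: by preparation — the pitch is first a chord tone, then held (tied or repeated) while the harmony changes under it. Departure: up by step. Metric position: strong.
A prepared dissonance that resolves upward by step — a retardation. (The same figure resolving downward would be a suspension.)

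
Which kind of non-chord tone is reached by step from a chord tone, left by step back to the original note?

Neighbor tone.

Approach: by step. Departure: by step in the opposite direction, back to the starting pitch.
Stepwise on both sides but reversing to return to the same chord tone — a neighbor tone. (Had it continued onward in the same direction it would be a passing tone instead.)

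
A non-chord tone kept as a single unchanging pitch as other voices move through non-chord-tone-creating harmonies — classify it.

Pedal tone.

Approach: none. Departure: none — a single pitch is sustained while the chords change around it, passing through harmonies that do not contain it.
No melodic motion at all; the dissonance is created entirely by the moving harmonies against the stationary note — a pedal tone (pedal point).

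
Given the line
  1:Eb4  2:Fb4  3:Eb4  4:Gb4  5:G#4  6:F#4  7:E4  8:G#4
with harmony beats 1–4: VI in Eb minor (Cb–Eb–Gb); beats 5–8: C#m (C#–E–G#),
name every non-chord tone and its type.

The harmony at that moment is Cb major triad (Cb, Eb, Gb); Fb4 is not a chord tone.
It is approached by step up from Eb4 and left by step down to Eb4.
Step away and step back to the same note — a neighbor tone (upper neighbor).
The harmony at that moment is C# minor triad (C#, E, G#); F#4 is not a chord tone.
It is approached by step down from G#4 and left by step down to E4.
Step in, step out in the same direction — a passing tone.

Fb4 (beat 2) — neighbor tone; F#4 (beat 6) — passing tone.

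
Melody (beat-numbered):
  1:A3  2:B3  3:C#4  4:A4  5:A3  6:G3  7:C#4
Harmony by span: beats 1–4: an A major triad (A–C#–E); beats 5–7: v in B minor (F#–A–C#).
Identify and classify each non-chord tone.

B3 (beat 2) — passing tone; G3 (beat 6) — escape tone.

The harmony at that moment is A major triad (A, C#, E); B3 is not a chord tone.
It is approached by step up from A3 and left by step up to C#4.
Step in, step out in the same direction — a passing tone.
The harmony at that moment is F# minor triad (F#, A, C#); G3 is not a chord tone.
It is approached by step down from A3 and left by leap up to C#4.
Step in, leap out — an escape tone.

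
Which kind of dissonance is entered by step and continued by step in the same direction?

Passing tone.

Approach: by step. Departure: by step, continuing in the same direction.
Stepwise on both sides with no change of direction means the note fills in the space between two different chord tones — a passing tone. (Had it turned back to its starting note it would be a neighbor tone instead.)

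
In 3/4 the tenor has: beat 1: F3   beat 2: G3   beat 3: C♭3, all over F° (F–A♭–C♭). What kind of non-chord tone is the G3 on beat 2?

Escape tone.

The harmony at that moment is F diminished triad (F, A♭, C♭); G3 is not a chord tone.
It is approached by step up from F3 and left by leap down to C♭3.
Step in, leap out, on a weak beat — an escape tone.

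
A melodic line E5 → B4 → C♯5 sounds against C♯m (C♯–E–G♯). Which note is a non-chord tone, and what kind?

The harmony at that moment is C♯ minor triad (C♯, E, G♯); B4 is not a chord tone.
It is approached by leap down from E5 and left by step up to C♯5.
Leap in, step out — an appoggiatura.

B4 is an appoggiatura.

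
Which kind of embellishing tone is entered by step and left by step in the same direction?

Passing tone.

Approach: by step. Departure: by step, continuing in the same direction.
Stepwise on both sides with no change of direction means the note fills in the space between two different chord tones — a passing tone. (Had it turned back to its starting note it would be a neighbor tone instead.)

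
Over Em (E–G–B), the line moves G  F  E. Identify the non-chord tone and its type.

F is a passing tone.

The harmony at that moment is E minor triad (E, G, B); F is not a chord tone.
It is approached by step down from G and left by step down to E.
Step in, step out in the same direction — a passing tone.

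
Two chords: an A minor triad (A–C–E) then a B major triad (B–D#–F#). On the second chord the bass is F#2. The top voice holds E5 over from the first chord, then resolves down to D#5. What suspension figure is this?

7–6 suspension.

At the second chord the bass is F#2. The suspended E5 lies a seventh above the bass; after resolving down by step to D#5, the interval above the bass becomes a sixth.
Suspension figures are named by those two intervals: 7–6.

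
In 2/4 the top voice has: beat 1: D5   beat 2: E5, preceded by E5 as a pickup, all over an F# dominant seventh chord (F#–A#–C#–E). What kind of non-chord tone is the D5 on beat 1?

Lower neighbor tone.

The harmony at that moment is F# dominant seventh chord (F#, A#, C#, E); D5 is not a chord tone.
It is approached by step down from E5 and left by step up to E5.
Step away and step back to the same note — a neighbor tone (lower neighbor).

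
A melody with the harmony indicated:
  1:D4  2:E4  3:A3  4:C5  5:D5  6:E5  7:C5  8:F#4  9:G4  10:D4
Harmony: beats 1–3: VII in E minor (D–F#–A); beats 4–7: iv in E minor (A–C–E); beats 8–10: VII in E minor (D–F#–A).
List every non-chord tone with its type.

The harmony at that moment is D major triad (D, F#, A); E4 is not a chord tone.
It is approached by step up from D4 and left by leap down to A3.
Step in, leap out — an escape tone.
The harmony at that moment is A minor triad (A, C, E); D5 is not a chord tone.
It is approached by step up from C5 and left by step up to E5.
Step in, step out in the same direction — a passing tone.
The harmony at that moment is D major triad (D, F#, A); G4 is not a chord tone.
It is approached by step up from F#4 and left by leap down to D4.
Step in, leap out — an escape tone.

E4 (beat 2) — escape tone; D5 (beat 5) — passing tone; G4 (beat 9) — escape tone.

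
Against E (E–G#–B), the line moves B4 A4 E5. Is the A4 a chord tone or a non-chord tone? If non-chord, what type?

Non-chord tone — an escape tone.

The harmony at that moment is E major triad (E, G#, B); A4 is not a chord tone.
It is approached by step down from B4 and left by leap up to E5.
Step in, leap out — an escape tone.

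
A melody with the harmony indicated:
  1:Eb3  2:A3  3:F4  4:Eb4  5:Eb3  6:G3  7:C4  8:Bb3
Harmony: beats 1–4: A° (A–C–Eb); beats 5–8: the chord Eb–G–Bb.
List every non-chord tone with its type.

F4 (beat 3) — appoggiatura; C4 (beat 7) — appoggiatura.

The harmony at that moment is A diminished triad (A, C, Eb); F4 is not a chord tone.
It is approached by leap up from A3 and left by step down to Eb4.
Leap in, step out — an appoggiatura.
The harmony at that moment is Eb major triad (Eb, G, Bb); C4 is not a chord tone.
It is approached by leap up from G3 and left by step down to Bb3.
Leap in, step out — an appoggiatura.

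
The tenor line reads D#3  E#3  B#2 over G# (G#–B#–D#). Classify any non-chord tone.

The harmony at that moment is G# major triad (G#, B#, D#); E#3 is not a chord tone.
It is approached by step up from D#3 and left by leap down to B#2.
Step in, leap out — an escape tone.

E#3 is an escape tone.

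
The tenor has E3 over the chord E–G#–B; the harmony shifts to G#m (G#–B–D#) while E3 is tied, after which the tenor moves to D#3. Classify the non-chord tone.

The harmony at that moment is G# minor triad (G#, B, D#); E3 is not a chord tone.
It is held over (the same pitch as the preceding E3) and left by step down to D#3.
Held over from the previous chord and resolving down by step — a suspension.

E3 is a suspension.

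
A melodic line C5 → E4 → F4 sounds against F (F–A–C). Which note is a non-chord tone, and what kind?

The harmony at that moment is F major triad (F, A, C); E4 is not a chord tone.
It is approached by leap down from C5 and left by step up to F4.
Leap in, step out — an appoggiatura.

E4 is an appoggiatura.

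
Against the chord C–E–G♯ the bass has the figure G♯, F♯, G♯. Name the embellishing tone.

The harmony at that moment is C augmented triad (C, E, G♯); F♯ is not a chord tone.
It is approached by step down from G♯ and left by step up to G♯.
Step away and step back to the same note — a neighbor tone (lower neighbor).

F♯ is a neighbor tone.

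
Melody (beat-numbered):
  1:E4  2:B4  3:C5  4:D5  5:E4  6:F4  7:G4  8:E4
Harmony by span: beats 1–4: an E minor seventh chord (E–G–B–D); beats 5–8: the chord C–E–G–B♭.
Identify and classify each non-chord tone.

C5 (beat 3) — passing tone; F4 (beat 6) — passing tone.

The harmony at that moment is E minor seventh chord (E, G, B, D); C5 is not a chord tone.
It is approached by step up from B4 and left by step up to D5.
Step in, step out in the same direction — a passing tone.
The harmony at that moment is C dominant seventh chord (C, E, G, B♭); F4 is not a chord tone.
It is approached by step up from E4 and left by step up to G4.
Step in, step out in the same direction — a passing tone.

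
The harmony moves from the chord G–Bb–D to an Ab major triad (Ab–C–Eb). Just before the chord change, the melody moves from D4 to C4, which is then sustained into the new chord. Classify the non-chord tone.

C4 is an anticipation.

The harmony at that moment is G minor triad (G, Bb, D); C4 is not a chord tone.
It is approached by step down from D4 and then sustained as the same pitch into the next harmony.
Arriving early and becoming a chord tone when the harmony changes — an anticipation.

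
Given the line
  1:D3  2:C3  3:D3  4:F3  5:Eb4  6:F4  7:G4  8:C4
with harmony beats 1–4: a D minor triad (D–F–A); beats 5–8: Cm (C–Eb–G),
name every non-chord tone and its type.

C3 (beat 2) — neighbor tone; F4 (beat 6) — passing tone.

The harmony at that moment is D minor triad (D, F, A); C3 is not a chord tone.
It is approached by step down from D3 and left by step up to D3.
Step away and step back to the same note — a neighbor tone (lower neighbor).
The harmony at that moment is C minor triad (C, Eb, G); F4 is not a chord tone.
It is approached by step up from Eb4 and left by step up to G4.
Step in, step out in the same direction — a passing tone.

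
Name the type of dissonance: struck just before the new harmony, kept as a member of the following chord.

Approach: ahead of the chord change (typically by step), so it is dissonant against the current harmony. Departure: none — the same pitch is restated or held and is a chord tone of the new harmony.
Dissonant first, consonant once the harmony catches up: the note simply arrives early — an anticipation. (The reverse timing, consonant first and dissonant after the change, would be a suspension or retardation.)

Anticipation.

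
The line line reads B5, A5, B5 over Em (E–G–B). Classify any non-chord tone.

A5 is a neighbor tone.

The harmony at that moment is E minor triad (E, G, B); A5 is not a chord tone.
It is approached by step down from B5 and left by step up to B5.
Step away and step back to the same note — a neighbor tone (lower neighbor).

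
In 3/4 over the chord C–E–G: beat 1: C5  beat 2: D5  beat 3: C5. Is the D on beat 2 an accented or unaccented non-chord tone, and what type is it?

The harmony at that moment is C major triad (C, E, G); D5 is not a chord tone.
It is approached by step up from C5 and left by step down to C5.
Step away and step back to the same note — a neighbor tone (upper neighbor).
It falls on a weak beat, so it is unaccented.

Unaccented neighbor tone.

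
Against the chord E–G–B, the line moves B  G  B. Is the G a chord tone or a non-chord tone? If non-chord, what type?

E minor triad contains E, G, B; G is the third, so it is a chord tone.

Chord tone (the third of E minor triad).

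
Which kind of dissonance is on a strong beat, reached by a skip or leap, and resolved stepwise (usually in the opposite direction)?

Appoggiatura.

Approach: by leap. Departure: by step. Metric position: strong.
Leap in, step out, in a metrically strong position — an appoggiatura. (It is the mirror image of the escape tone, which steps in and leaps out from a weak position.)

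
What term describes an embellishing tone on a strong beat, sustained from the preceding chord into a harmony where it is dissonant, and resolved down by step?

Approach: by preparation — the pitch is first a chord tone, then held (tied or repeated) while the harmony changes under it. Departure: down by step. Metric position: strong.
A prepared dissonance that resolves downward by step — a suspension. (The same figure resolving upward would be a retardation.)

Suspension.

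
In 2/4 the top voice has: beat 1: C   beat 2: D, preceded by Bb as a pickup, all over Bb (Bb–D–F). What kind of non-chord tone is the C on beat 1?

Passing tone.

The harmony at that moment is Bb major triad (Bb, D, F); C is not a chord tone.
It is approached by step up from Bb and left by step up to D.
Step in, step out in the same direction — a passing tone.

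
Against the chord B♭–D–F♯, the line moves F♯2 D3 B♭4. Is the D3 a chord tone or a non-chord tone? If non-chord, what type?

Bb augmented triad contains B♭, D, F♯; D is the third, so it is a chord tone.

Chord tone (the third of Bb augmented triad).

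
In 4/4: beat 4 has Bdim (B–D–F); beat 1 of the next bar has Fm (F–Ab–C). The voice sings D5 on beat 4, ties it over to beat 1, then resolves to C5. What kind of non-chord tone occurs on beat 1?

The harmony at that moment is F minor triad (F, Ab, C); D5 is not a chord tone.
It is held over (the same pitch as the preceding D5) and left by step down to C5.
Held over from the previous chord and resolving down by step — a suspension.

Suspension.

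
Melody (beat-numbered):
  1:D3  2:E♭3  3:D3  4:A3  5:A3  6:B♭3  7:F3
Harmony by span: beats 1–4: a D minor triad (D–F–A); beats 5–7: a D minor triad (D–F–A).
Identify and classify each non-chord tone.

The harmony at that moment is D minor triad (D, F, A); E♭3 is not a chord tone.
It is approached by step up from D3 and left by step down to D3.
Step away and step back to the same note — a neighbor tone (upper neighbor).
The harmony at that moment is D minor triad (D, F, A); B♭3 is not a chord tone.
It is approached by step up from A3 and left by leap down to F3.
Step in, leap out — an escape tone.

E♭3 (beat 2) — neighbor tone; B♭3 (beat 6) — escape tone.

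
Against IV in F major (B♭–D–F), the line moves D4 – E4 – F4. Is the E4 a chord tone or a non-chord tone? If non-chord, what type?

The harmony at that moment is B♭ major triad (B♭, D, F); E4 is not a chord tone.
It is approached by step up from D4 and left by step up to F4.
Step in, step out in the same direction — a passing tone.

Non-chord tone — a passing tone.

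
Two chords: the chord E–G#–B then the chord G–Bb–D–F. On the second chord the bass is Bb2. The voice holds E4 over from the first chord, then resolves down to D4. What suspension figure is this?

4–3 suspension.

At the second chord the bass is Bb2. The suspended E4 lies a fourth above the bass; after resolving down by step to D4, the interval above the bass becomes a third.
Suspension figures are named by those two intervals: 4–3.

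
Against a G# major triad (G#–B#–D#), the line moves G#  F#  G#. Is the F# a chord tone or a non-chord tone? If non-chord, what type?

The harmony at that moment is G# major triad (G#, B#, D#); F# is not a chord tone.
It is approached by step down from G# and left by step up to G#.
Step away and step back to the same note — a neighbor tone (lower neighbor).

Non-chord tone — a neighbor tone.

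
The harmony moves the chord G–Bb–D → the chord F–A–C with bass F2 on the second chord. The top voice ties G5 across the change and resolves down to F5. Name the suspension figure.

At the second chord the bass is F2. The suspended G5 lies a ninth above the bass; after resolving down by step to F5, the interval above the bass becomes an octave.
Suspension figures are named by those two intervals: 9–8.

9–8 suspension.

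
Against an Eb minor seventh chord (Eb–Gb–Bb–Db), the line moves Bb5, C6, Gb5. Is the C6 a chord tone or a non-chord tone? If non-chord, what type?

Non-chord tone — an escape tone.

The harmony at that moment is Eb minor seventh chord (Eb, Gb, Bb, Db); C6 is not a chord tone.
It is approached by step up from Bb5 and left by leap down to Gb5.
Step in, leap out — an escape tone.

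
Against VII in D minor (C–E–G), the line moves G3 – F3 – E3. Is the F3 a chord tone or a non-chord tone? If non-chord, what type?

The harmony at that moment is C major triad (C, E, G); F3 is not a chord tone.
It is approached by step down from G3 and left by step down to E3.
Step in, step out in the same direction — a passing tone.

Non-chord tone — a passing tone.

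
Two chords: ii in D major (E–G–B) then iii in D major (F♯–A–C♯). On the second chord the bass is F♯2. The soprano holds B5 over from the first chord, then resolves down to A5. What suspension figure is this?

At the second chord the bass is F♯2. The suspended B5 lies a fourth above the bass; after resolving down by step to A5, the interval above the bass becomes a third.
Suspension figures are named by those two intervals: 4–3.

4–3 suspension.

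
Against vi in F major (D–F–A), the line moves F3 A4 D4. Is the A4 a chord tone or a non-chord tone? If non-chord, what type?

D minor triad contains D, F, A; A is the fifth, so it is a chord tone.

Chord tone (the fifth of D minor triad).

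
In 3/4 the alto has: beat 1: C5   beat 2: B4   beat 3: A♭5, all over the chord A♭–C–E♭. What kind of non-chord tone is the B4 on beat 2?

The harmony at that moment is A♭ major triad (A♭, C, E♭); B4 is not a chord tone.
It is approached by step down from C5 and left by leap up to A♭5.
Step in, leap out, on a weak beat — an escape tone.

Escape tone.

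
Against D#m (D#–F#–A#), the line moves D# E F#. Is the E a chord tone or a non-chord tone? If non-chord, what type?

The harmony at that moment is D# minor triad (D#, F#, A#); E is not a chord tone.
It is approached by step up from D# and left by step up to F#.
Step in, step out in the same direction — a passing tone.

Non-chord tone — a passing tone.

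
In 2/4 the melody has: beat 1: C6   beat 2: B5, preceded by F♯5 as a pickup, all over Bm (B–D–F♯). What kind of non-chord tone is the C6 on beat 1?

Appoggiatura.

The harmony at that moment is B minor triad (B, D, F♯); C6 is not a chord tone.
It is approached by leap up from F♯5 and left by step down to B5.
Leap in, step out, metrically accented — an appoggiatura.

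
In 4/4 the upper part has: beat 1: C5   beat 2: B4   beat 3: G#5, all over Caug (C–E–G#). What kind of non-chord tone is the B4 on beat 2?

Escape tone.

The harmony at that moment is C augmented triad (C, E, G#); B4 is not a chord tone.
It is approached by step down from C5 and left by leap up to G#5.
Step in, leap out, on a weak beat — an escape tone.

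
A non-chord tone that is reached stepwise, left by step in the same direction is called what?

Approach: by step. Departure: by step, continuing in the same direction.
Stepwise on both sides with no change of direction means the note fills in the space between two different chord tones — a passing tone. (Had it turned back to its starting note it would be a neighbor tone instead.)

Passing tone.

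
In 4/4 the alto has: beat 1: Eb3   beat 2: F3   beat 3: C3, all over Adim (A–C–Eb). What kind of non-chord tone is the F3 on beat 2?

The harmony at that moment is A diminished triad (A, C, Eb); F3 is not a chord tone.
It is approached by step up from Eb3 and left by leap down to C3.
Step in, leap out, on a weak beat — an escape tone.

Escape tone.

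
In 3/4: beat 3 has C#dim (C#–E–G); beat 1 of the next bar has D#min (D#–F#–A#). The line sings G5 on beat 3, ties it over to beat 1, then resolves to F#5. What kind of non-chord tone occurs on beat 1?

Suspension.

The harmony at that moment is D# minor triad (D#, F#, A#); G5 is not a chord tone.
It is held over (the same pitch as the preceding G5) and left by step down to F#5.
Held over from the previous chord and resolving down by step — a suspension.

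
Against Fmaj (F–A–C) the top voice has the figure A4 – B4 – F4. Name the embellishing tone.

The harmony at that moment is F major triad (F, A, C); B4 is not a chord tone.
It is approached by step up from A4 and left by leap down to F4.
Step in, leap out — an escape tone.

B4 is an escape tone.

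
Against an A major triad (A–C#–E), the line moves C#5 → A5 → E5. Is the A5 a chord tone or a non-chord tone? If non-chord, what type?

A major triad contains A, C#, E; A is the root, so it is a chord tone.

Chord tone (the root of A major triad).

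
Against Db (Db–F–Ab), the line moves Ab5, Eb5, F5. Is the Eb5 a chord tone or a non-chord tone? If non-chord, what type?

Non-chord tone — an appoggiatura.

The harmony at that moment is Db major triad (Db, F, Ab); Eb5 is not a chord tone.
It is approached by leap down from Ab5 and left by step up to F5.
Leap in, step out — an appoggiatura.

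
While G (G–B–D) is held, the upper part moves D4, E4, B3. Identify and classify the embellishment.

E4 is an escape tone.

The harmony at that moment is G major triad (G, B, D); E4 is not a chord tone.
It is approached by step up from D4 and left by leap down to B3.
Step in, leap out — an escape tone.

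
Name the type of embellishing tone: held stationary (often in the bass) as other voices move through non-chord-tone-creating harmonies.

Approach: none. Departure: none — a single pitch is sustained while the chords change around it, passing through harmonies that do not contain it.
No melodic motion at all; the dissonance is created entirely by the moving harmonies against the stationary note — a pedal tone (pedal point).

Pedal tone.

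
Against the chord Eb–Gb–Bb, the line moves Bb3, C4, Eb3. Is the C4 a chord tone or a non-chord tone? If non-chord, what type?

The harmony at that moment is Eb minor triad (Eb, Gb, Bb); C4 is not a chord tone.
It is approached by step up from Bb3 and left by leap down to Eb3.
Step in, leap out — an escape tone.

Non-chord tone — an escape tone.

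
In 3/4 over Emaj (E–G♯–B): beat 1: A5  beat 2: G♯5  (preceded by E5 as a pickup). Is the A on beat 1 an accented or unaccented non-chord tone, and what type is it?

The harmony at that moment is E major triad (E, G♯, B); A5 is not a chord tone.
It is approached by leap up from E5 and left by step down to G♯5.
Leap in, step out — an appoggiatura.
It falls on the downbeat, so it is accented.

Accented appoggiatura.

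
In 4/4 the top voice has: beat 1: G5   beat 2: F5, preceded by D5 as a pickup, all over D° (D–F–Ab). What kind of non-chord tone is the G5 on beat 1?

Appoggiatura.

The harmony at that moment is D diminished triad (D, F, Ab); G5 is not a chord tone.
It is approached by leap up from D5 and left by step down to F5.
Leap in, step out, metrically accented — an appoggiatura.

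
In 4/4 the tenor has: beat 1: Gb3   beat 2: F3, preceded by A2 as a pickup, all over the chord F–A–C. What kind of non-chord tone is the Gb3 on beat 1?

The harmony at that moment is F major triad (F, A, C); Gb3 is not a chord tone.
It is approached by leap up from A2 and left by step down to F3.
Leap in, step out, metrically accented — an appoggiatura.

Appoggiatura.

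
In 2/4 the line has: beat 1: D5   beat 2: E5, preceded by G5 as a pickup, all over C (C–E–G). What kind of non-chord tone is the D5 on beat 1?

Appoggiatura.

The harmony at that moment is C major triad (C, E, G); D5 is not a chord tone.
It is approached by leap down from G5 and left by step up to E5.
Leap in, step out, metrically accented — an appoggiatura.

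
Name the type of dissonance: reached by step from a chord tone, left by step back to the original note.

Approach: by step. Departure: by step in the opposite direction, back to the starting pitch.
Stepwise on both sides but reversing to return to the same chord tone — a neighbor tone. (Had it continued onward in the same direction it would be a passing tone instead.)

Neighbor tone.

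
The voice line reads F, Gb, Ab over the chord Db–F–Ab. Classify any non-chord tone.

The harmony at that moment is Db major triad (Db, F, Ab); Gb is not a chord tone.
It is approached by step up from F and left by step up to Ab.
Step in, step out in the same direction — a passing tone.

Gb is a passing tone.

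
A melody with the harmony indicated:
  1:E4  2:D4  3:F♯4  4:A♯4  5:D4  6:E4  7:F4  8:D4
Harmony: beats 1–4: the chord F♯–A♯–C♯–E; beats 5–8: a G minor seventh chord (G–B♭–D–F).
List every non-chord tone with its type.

D4 (beat 2) — escape tone; E4 (beat 6) — passing tone.

The harmony at that moment is F♯ dominant seventh chord (F♯, A♯, C♯, E); D4 is not a chord tone.
It is approached by step down from E4 and left by leap up to F♯4.
Step in, leap out — an escape tone.
The harmony at that moment is G minor seventh chord (G, B♭, D, F); E4 is not a chord tone.
It is approached by step up from D4 and left by step up to F4.
Step in, step out in the same direction — a passing tone.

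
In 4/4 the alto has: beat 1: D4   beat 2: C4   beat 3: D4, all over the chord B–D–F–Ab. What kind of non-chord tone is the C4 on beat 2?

Lower neighbor tone.

The harmony at that moment is B diminished seventh chord (B, D, F, Ab); C4 is not a chord tone.
It is approached by step down from D4 and left by step up to D4.
Step away and step back to the same note — a neighbor tone (lower neighbor).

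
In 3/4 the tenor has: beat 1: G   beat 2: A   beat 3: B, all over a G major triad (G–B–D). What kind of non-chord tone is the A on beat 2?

Passing tone.

The harmony at that moment is G major triad (G, B, D); A is not a chord tone.
It is approached by step up from G and left by step up to B.
Step in, step out in the same direction — a passing tone.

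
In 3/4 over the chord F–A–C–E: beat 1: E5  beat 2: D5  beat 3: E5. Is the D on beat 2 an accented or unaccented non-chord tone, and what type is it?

The harmony at that moment is F major seventh chord (F, A, C, E); D5 is not a chord tone.
It is approached by step down from E5 and left by step up to E5.
Step away and step back to the same note — a neighbor tone (lower neighbor).
It falls on a weak beat, so it is unaccented.

Unaccented neighbor tone.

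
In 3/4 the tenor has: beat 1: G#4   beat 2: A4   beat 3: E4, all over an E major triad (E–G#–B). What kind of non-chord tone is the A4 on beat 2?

The harmony at that moment is E major triad (E, G#, B); A4 is not a chord tone.
It is approached by step up from G#4 and left by leap down to E4.
Step in, leap out, on a weak beat — an escape tone.

Escape tone.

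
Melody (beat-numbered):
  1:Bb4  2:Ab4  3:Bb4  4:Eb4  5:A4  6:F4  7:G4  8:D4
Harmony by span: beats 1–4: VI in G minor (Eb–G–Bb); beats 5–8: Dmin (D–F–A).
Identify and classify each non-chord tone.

Ab4 (beat 2) — neighbor tone; G4 (beat 7) — escape tone.

The harmony at that moment is Eb major triad (Eb, G, Bb); Ab4 is not a chord tone.
It is approached by step down from Bb4 and left by step up to Bb4.
Step away and step back to the same note — a neighbor tone (lower neighbor).
The harmony at that moment is D minor triad (D, F, A); G4 is not a chord tone.
It is approached by step up from F4 and left by leap down to D4.
Step in, leap out — an escape tone.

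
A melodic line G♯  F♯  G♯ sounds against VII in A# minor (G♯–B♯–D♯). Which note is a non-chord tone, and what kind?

F♯ is a neighbor tone.

The harmony at that moment is G♯ major triad (G♯, B♯, D♯); F♯ is not a chord tone.
It is approached by step down from G♯ and left by step up to G♯.
Step away and step back to the same note — a neighbor tone (lower neighbor).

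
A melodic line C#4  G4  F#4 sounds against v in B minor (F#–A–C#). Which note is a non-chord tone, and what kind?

The harmony at that moment is F# minor triad (F#, A, C#); G4 is not a chord tone.
It is approached by leap up from C#4 and left by step down to F#4.
Leap in, step out — an appoggiatura.

G4 is an appoggiatura.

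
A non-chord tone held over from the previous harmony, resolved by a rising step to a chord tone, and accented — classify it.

Approach: by preparation — the pitch is first a chord tone, then held (tied or repeated) while the harmony changes under it. Departure: up by step. Metric position: strong.
A prepared dissonance that resolves upward by step — a retardation. (The same figure resolving downward would be a suspension.)

Retardation.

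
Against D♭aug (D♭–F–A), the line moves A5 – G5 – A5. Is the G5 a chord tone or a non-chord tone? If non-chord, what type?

Non-chord tone — a neighbor tone.

The harmony at that moment is D♭ augmented triad (D♭, F, A); G5 is not a chord tone.
It is approached by step down from A5 and left by step up to A5.
Step away and step back to the same note — a neighbor tone (lower neighbor).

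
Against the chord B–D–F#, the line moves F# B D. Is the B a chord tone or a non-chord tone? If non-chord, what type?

Chord tone (the root of B minor triad).

B minor triad contains B, D, F#; B is the root, so it is a chord tone.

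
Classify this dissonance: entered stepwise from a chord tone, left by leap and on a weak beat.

Approach: by step. Departure: by leap. Metric position: weak.
Step in, leap out, from a weak position — an escape tone (échappée). (It is the mirror image of the appoggiatura, which leaps in and steps out on a strong beat.)

Escape tone.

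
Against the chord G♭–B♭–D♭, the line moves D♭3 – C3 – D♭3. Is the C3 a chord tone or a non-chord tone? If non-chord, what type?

Non-chord tone — a neighbor tone.

The harmony at that moment is G♭ major triad (G♭, B♭, D♭); C3 is not a chord tone.
It is approached by step down from D♭3 and left by step up to D♭3.
Step away and step back to the same note — a neighbor tone (lower neighbor).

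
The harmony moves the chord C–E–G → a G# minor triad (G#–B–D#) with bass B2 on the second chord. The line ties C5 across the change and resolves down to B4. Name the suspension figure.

At the second chord the bass is B2. The suspended C5 lies a ninth above the bass; after resolving down by step to B4, the interval above the bass becomes an octave.
Suspension figures are named by those two intervals: 9–8.

9–8 suspension.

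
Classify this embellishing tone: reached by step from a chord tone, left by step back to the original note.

Neighbor tone.

Approach: by step. Departure: by step in the opposite direction, back to the starting pitch.
Stepwise on both sides but reversing to return to the same chord tone — a neighbor tone. (Had it continued onward in the same direction it would be a passing tone instead.)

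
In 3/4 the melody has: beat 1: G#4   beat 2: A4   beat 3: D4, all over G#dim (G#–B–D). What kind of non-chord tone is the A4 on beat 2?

Escape tone.

The harmony at that moment is G# diminished triad (G#, B, D); A4 is not a chord tone.
It is approached by step up from G#4 and left by leap down to D4.
Step in, leap out, on a weak beat — an escape tone.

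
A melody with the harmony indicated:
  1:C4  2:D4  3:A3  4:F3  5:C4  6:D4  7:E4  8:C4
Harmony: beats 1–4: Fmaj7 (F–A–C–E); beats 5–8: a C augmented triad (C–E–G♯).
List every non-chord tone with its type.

The harmony at that moment is F major seventh chord (F, A, C, E); D4 is not a chord tone.
It is approached by step up from C4 and left by leap down to A3.
Step in, leap out — an escape tone.
The harmony at that moment is C augmented triad (C, E, G♯); D4 is not a chord tone.
It is approached by step up from C4 and left by step up to E4.
Step in, step out in the same direction — a passing tone.

D4 (beat 2) — escape tone; D4 (beat 6) — passing tone.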